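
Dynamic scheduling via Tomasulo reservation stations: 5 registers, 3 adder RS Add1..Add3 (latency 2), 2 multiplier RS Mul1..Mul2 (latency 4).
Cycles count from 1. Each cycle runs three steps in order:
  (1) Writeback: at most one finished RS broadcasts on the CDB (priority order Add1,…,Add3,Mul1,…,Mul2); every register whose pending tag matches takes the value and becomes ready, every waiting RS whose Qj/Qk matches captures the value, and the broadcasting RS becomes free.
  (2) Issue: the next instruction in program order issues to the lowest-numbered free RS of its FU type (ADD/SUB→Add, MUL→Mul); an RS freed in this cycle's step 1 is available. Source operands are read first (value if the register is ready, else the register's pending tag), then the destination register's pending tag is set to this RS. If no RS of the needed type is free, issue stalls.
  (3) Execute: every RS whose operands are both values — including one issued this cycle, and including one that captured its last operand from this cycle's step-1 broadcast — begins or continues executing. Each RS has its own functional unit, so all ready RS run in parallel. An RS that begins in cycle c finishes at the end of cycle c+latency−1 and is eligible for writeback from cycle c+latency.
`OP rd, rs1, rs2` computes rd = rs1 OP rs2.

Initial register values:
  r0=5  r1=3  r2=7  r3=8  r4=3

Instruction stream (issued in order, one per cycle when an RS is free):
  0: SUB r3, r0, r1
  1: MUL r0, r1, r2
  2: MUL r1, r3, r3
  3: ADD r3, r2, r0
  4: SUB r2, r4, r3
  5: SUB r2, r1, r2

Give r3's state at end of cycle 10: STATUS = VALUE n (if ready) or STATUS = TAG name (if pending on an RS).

  c1: issue SUB r3<-Add1  regs: r0:5,r1:3,r2:7,r3:Add1,r4:3
  c2: issue MUL r0<-Mul1  regs: r0:Mul1,r1:3,r2:7,r3:Add1,r4:3
  c3: CDB Add1=2; issue MUL r1<-Mul2  regs: r0:Mul1,r1:Mul2,r2:7,r3:2,r4:3
  c4: issue ADD r3<-Add1  regs: r0:Mul1,r1:Mul2,r2:7,r3:Add1,r4:3
  c5: issue SUB r2<-Add2  regs: r0:Mul1,r1:Mul2,r2:Add2,r3:Add1,r4:3
  c6: CDB Mul1=21; issue SUB r2<-Add3  regs: r0:21,r1:Mul2,r2:Add3,r3:Add1,r4:3
  c7: CDB Mul2=4  regs: r0:21,r1:4,r2:Add3,r3:Add1,r4:3
  c8: CDB Add1=28  regs: r0:21,r1:4,r2:Add3,r3:28,r4:3
  c9: -  regs: r0:21,r1:4,r2:Add3,r3:28,r4:3
  c10: CDB Add2=-25  regs: r0:21,r1:4,r2:Add3,r3:28,r4:3

STATUS = VALUE 28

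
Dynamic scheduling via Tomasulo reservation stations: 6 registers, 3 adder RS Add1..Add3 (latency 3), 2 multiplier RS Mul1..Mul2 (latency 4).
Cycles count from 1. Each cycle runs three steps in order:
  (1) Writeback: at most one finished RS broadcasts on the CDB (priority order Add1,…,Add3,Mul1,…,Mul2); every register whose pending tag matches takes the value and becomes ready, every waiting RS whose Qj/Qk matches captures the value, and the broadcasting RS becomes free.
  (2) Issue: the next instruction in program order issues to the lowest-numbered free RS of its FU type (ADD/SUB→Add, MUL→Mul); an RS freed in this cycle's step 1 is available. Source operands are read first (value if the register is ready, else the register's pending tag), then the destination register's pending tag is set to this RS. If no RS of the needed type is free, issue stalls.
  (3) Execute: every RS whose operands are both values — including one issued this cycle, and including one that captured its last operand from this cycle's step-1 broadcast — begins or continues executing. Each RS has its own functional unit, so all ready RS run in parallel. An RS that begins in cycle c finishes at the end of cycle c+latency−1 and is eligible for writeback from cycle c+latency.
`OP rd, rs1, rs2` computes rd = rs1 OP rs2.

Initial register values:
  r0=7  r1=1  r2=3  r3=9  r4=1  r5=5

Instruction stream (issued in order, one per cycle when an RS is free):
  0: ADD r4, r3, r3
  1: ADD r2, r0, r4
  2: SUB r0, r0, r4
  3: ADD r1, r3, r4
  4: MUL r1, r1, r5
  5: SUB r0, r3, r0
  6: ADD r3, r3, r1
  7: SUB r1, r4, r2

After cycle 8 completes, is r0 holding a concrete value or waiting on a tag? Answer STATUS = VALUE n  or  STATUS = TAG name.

STATUS = TAG Add1

cycle 1: issue ADD r4<-Add1 // r0:7,r1:1,r2:3,r3:9,r4:Add1,r5:5
cycle 2: issue ADD r2<-Add2 // r0:7,r1:1,r2:Add2,r3:9,r4:Add1,r5:5
cycle 3: issue SUB r0<-Add3 // r0:Add3,r1:1,r2:Add2,r3:9,r4:Add1,r5:5
cycle 4: CDB Add1=18; issue ADD r1<-Add1 // r0:Add3,r1:Add1,r2:Add2,r3:9,r4:18,r5:5
cycle 5: issue MUL r1<-Mul1 // r0:Add3,r1:Mul1,r2:Add2,r3:9,r4:18,r5:5
cycle 6: stall // r0:Add3,r1:Mul1,r2:Add2,r3:9,r4:18,r5:5
cycle 7: CDB Add1=27; issue SUB r0<-Add1 // r0:Add1,r1:Mul1,r2:Add2,r3:9,r4:18,r5:5
cycle 8: CDB Add2=25; issue ADD r3<-Add2 // r0:Add1,r1:Mul1,r2:25,r3:Add2,r4:18,r5:5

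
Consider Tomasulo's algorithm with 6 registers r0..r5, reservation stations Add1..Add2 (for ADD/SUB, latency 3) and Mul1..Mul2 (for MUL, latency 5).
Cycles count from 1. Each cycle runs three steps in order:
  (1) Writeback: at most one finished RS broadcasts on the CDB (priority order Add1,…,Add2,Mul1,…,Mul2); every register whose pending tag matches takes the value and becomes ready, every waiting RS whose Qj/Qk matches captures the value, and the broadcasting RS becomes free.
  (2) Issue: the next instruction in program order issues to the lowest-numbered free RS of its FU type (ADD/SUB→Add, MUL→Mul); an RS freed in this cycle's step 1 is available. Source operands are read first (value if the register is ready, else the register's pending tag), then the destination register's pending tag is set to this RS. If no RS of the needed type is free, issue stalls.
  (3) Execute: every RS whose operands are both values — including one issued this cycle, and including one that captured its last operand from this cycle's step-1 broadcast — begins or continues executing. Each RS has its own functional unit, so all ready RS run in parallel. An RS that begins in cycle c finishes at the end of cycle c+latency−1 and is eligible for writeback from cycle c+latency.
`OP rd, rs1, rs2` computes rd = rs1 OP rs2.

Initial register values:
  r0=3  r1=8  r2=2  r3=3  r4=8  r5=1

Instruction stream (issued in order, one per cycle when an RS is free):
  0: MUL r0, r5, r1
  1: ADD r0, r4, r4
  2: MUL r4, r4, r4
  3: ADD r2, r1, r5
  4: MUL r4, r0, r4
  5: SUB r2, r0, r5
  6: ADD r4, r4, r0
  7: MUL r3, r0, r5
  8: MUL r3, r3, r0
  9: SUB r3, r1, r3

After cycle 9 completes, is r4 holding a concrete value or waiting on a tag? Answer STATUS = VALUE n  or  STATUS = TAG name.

STATUS = TAG Add2

  c1: issue MUL r0<-Mul1  regs: r0:Mul1,r1:8,r2:2,r3:3,r4:8,r5:1
  c2: issue ADD r0<-Add1  regs: r0:Add1,r1:8,r2:2,r3:3,r4:8,r5:1
  c3: issue MUL r4<-Mul2  regs: r0:Add1,r1:8,r2:2,r3:3,r4:Mul2,r5:1
  c4: issue ADD r2<-Add2  regs: r0:Add1,r1:8,r2:Add2,r3:3,r4:Mul2,r5:1
  c5: CDB Add1=16; stall  regs: r0:16,r1:8,r2:Add2,r3:3,r4:Mul2,r5:1
  c6: CDB Mul1=8; issue MUL r4<-Mul1  regs: r0:16,r1:8,r2:Add2,r3:3,r4:Mul1,r5:1
  c7: CDB Add2=9; issue SUB r2<-Add1  regs: r0:16,r1:8,r2:Add1,r3:3,r4:Mul1,r5:1
  c8: CDB Mul2=64; issue ADD r4<-Add2  regs: r0:16,r1:8,r2:Add1,r3:3,r4:Add2,r5:1
  c9: issue MUL r3<-Mul2  regs: r0:16,r1:8,r2:Add1,r3:Mul2,r4:Add2,r5:1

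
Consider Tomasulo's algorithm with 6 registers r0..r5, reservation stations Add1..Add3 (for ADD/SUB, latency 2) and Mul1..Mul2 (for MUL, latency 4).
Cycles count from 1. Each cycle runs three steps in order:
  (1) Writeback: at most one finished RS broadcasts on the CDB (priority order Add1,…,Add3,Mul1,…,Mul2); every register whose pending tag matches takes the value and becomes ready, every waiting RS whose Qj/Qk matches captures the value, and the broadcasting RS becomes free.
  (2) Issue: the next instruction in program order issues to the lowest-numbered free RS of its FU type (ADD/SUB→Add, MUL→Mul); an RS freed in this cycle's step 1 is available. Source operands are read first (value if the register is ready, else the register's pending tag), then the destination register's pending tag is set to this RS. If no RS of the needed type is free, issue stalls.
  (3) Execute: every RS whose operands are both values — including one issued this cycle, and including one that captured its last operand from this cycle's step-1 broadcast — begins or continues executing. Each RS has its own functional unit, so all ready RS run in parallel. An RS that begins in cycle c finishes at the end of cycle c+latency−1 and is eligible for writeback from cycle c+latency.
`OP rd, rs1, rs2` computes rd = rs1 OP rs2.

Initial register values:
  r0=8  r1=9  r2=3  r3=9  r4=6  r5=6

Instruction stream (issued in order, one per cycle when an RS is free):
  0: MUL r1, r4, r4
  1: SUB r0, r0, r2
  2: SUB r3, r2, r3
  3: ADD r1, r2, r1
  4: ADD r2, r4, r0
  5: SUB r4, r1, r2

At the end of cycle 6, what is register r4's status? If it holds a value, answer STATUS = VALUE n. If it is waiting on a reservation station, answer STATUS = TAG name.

STATUS = TAG Add3

  c1: issue MUL r1<-Mul1  regs: r0:8,r1:Mul1,r2:3,r3:9,r4:6,r5:6
  c2: issue SUB r0<-Add1  regs: r0:Add1,r1:Mul1,r2:3,r3:9,r4:6,r5:6
  c3: issue SUB r3<-Add2  regs: r0:Add1,r1:Mul1,r2:3,r3:Add2,r4:6,r5:6
  c4: CDB Add1=5; issue ADD r1<-Add1  regs: r0:5,r1:Add1,r2:3,r3:Add2,r4:6,r5:6
  c5: CDB Add2=-6; issue ADD r2<-Add2  regs: r0:5,r1:Add1,r2:Add2,r3:-6,r4:6,r5:6
  c6: CDB Mul1=36; issue SUB r4<-Add3  regs: r0:5,r1:Add1,r2:Add2,r3:-6,r4:Add3,r5:6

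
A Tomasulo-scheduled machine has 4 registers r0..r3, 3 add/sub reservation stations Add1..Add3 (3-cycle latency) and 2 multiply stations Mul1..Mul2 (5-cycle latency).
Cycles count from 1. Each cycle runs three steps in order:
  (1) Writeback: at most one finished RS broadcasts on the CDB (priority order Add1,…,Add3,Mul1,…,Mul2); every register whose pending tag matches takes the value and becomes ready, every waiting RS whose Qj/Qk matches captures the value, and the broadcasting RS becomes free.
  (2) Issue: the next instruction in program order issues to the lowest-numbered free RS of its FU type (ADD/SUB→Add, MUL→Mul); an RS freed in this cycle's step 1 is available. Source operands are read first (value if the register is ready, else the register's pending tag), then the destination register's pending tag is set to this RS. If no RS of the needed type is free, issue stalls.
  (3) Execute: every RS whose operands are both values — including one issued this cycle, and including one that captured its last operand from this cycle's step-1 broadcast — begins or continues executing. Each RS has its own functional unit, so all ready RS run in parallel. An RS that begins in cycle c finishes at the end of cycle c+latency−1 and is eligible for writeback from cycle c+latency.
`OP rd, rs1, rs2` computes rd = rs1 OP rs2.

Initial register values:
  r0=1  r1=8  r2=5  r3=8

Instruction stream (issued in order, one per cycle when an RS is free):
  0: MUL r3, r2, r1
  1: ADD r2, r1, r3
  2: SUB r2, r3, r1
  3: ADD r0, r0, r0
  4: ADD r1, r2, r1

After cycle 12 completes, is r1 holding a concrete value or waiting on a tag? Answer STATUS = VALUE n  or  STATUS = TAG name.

  c1: issue MUL r3<-Mul1  regs: r0:1,r1:8,r2:5,r3:Mul1
  c2: issue ADD r2<-Add1  regs: r0:1,r1:8,r2:Add1,r3:Mul1
  c3: issue SUB r2<-Add2  regs: r0:1,r1:8,r2:Add2,r3:Mul1
  c4: issue ADD r0<-Add3  regs: r0:Add3,r1:8,r2:Add2,r3:Mul1
  c5: stall  regs: r0:Add3,r1:8,r2:Add2,r3:Mul1
  c6: CDB Mul1=40; stall  regs: r0:Add3,r1:8,r2:Add2,r3:40
  c7: CDB Add3=2; issue ADD r1<-Add3  regs: r0:2,r1:Add3,r2:Add2,r3:40
  c8: -  regs: r0:2,r1:Add3,r2:Add2,r3:40
  c9: CDB Add1=48  regs: r0:2,r1:Add3,r2:Add2,r3:40
  c10: CDB Add2=32  regs: r0:2,r1:Add3,r2:32,r3:40
  c11: -  regs: r0:2,r1:Add3,r2:32,r3:40
  c12: -  regs: r0:2,r1:Add3,r2:32,r3:40

STATUS = TAG Add3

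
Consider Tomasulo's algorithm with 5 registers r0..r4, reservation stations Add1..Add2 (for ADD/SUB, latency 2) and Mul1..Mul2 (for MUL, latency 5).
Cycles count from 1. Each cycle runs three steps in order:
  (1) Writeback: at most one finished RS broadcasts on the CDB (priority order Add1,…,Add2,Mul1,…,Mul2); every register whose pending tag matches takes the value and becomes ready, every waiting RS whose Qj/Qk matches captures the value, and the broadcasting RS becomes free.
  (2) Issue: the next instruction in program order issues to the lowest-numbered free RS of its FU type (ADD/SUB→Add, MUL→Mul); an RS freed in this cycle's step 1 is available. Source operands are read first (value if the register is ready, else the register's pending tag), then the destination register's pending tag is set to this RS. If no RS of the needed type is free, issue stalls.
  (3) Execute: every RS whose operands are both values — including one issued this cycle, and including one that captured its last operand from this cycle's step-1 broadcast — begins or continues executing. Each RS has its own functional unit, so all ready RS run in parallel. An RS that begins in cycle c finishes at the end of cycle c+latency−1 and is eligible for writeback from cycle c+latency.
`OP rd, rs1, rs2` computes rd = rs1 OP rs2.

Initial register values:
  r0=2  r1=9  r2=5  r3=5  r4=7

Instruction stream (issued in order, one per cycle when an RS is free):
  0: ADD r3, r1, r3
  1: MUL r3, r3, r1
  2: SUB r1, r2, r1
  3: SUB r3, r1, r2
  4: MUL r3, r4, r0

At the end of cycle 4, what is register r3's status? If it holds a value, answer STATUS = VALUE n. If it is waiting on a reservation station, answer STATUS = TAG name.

STATUS = TAG Add2

  c1: issue ADD r3<-Add1  regs: r0:2,r1:9,r2:5,r3:Add1,r4:7
  c2: issue MUL r3<-Mul1  regs: r0:2,r1:9,r2:5,r3:Mul1,r4:7
  c3: CDB Add1=14; issue SUB r1<-Add1  regs: r0:2,r1:Add1,r2:5,r3:Mul1,r4:7
  c4: issue SUB r3<-Add2  regs: r0:2,r1:Add1,r2:5,r3:Add2,r4:7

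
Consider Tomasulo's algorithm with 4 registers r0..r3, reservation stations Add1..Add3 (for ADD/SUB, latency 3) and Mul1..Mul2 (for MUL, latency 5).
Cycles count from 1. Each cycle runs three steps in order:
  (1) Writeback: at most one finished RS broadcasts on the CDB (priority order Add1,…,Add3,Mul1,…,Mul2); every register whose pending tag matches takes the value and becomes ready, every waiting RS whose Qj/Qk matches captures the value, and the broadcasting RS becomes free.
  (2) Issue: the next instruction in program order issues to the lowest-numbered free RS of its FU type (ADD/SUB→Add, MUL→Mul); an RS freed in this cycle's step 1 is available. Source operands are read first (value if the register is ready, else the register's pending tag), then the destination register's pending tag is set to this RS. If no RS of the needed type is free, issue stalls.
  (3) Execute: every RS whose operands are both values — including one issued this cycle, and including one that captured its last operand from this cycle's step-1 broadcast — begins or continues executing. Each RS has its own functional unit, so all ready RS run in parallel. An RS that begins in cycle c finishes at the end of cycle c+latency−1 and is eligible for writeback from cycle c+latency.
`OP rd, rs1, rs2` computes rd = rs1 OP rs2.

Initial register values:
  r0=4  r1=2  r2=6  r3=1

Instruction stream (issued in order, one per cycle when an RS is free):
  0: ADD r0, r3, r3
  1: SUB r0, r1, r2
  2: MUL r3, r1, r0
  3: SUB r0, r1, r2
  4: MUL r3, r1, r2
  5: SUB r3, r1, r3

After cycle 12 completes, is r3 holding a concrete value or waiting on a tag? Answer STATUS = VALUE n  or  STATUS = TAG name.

  c1: issue ADD r0<-Add1  regs: r0:Add1,r1:2,r2:6,r3:1
  c2: issue SUB r0<-Add2  regs: r0:Add2,r1:2,r2:6,r3:1
  c3: issue MUL r3<-Mul1  regs: r0:Add2,r1:2,r2:6,r3:Mul1
  c4: CDB Add1=2; issue SUB r0<-Add1  regs: r0:Add1,r1:2,r2:6,r3:Mul1
  c5: CDB Add2=-4; issue MUL r3<-Mul2  regs: r0:Add1,r1:2,r2:6,r3:Mul2
  c6: issue SUB r3<-Add2  regs: r0:Add1,r1:2,r2:6,r3:Add2
  c7: CDB Add1=-4  regs: r0:-4,r1:2,r2:6,r3:Add2
  c8: -  regs: r0:-4,r1:2,r2:6,r3:Add2
  c9: -  regs: r0:-4,r1:2,r2:6,r3:Add2
  c10: CDB Mul1=-8  regs: r0:-4,r1:2,r2:6,r3:Add2
  c11: CDB Mul2=12  regs: r0:-4,r1:2,r2:6,r3:Add2
  c12: -  regs: r0:-4,r1:2,r2:6,r3:Add2

STATUS = TAG Add2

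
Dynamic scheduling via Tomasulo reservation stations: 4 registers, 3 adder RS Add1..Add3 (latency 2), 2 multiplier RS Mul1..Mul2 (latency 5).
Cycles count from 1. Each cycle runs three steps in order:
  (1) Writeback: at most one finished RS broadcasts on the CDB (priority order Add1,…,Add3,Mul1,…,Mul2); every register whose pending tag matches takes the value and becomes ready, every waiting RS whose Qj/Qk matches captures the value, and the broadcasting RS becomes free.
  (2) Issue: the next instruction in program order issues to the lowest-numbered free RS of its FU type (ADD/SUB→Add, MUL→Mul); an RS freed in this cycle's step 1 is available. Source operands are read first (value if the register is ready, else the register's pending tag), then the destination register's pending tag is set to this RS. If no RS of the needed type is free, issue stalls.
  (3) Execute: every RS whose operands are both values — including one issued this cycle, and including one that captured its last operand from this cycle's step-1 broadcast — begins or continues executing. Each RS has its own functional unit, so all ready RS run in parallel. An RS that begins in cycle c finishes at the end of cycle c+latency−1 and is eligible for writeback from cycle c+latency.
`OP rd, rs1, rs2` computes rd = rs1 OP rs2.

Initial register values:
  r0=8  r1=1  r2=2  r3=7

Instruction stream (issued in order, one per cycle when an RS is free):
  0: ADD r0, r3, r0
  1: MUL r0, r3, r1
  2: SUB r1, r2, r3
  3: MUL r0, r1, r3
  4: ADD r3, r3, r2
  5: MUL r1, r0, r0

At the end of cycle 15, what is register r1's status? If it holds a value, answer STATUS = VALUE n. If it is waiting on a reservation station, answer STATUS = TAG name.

cycle 1: issue ADD r0<-Add1 // r0:Add1,r1:1,r2:2,r3:7
cycle 2: issue MUL r0<-Mul1 // r0:Mul1,r1:1,r2:2,r3:7
cycle 3: CDB Add1=15; issue SUB r1<-Add1 // r0:Mul1,r1:Add1,r2:2,r3:7
cycle 4: issue MUL r0<-Mul2 // r0:Mul2,r1:Add1,r2:2,r3:7
cycle 5: CDB Add1=-5; issue ADD r3<-Add1 // r0:Mul2,r1:-5,r2:2,r3:Add1
cycle 6: stall // r0:Mul2,r1:-5,r2:2,r3:Add1
cycle 7: CDB Add1=9; stall // r0:Mul2,r1:-5,r2:2,r3:9
cycle 8: CDB Mul1=7; issue MUL r1<-Mul1 // r0:Mul2,r1:Mul1,r2:2,r3:9
cycle 9: - // r0:Mul2,r1:Mul1,r2:2,r3:9
cycle 10: CDB Mul2=-35 // r0:-35,r1:Mul1,r2:2,r3:9
cycle 11: - // r0:-35,r1:Mul1,r2:2,r3:9
cycle 12: - // r0:-35,r1:Mul1,r2:2,r3:9
cycle 13: - // r0:-35,r1:Mul1,r2:2,r3:9
cycle 14: - // r0:-35,r1:Mul1,r2:2,r3:9
cycle 15: CDB Mul1=1225 // r0:-35,r1:1225,r2:2,r3:9

STATUS = VALUE 1225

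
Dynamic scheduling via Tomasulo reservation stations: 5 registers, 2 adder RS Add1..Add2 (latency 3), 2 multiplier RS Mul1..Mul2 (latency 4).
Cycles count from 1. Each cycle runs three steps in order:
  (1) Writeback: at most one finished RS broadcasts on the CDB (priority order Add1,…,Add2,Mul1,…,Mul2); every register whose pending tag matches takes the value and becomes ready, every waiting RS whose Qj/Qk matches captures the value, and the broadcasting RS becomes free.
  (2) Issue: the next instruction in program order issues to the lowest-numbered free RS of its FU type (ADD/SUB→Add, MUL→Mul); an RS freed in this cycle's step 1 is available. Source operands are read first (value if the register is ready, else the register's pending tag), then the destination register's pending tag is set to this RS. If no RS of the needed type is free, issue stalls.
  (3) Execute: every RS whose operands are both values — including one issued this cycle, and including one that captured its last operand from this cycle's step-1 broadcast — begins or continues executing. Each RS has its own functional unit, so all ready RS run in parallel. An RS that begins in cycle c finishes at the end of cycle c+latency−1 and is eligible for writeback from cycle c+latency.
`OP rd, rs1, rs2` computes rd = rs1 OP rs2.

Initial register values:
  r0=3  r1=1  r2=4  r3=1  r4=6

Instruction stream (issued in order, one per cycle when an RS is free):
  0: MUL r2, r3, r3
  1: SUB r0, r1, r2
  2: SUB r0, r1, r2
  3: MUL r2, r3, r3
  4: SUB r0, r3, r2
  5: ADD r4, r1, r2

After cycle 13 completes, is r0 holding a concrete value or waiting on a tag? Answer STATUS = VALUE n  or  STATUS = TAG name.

STATUS = VALUE 0

  c1: issue MUL r2<-Mul1  regs: r0:3,r1:1,r2:Mul1,r3:1,r4:6
  c2: issue SUB r0<-Add1  regs: r0:Add1,r1:1,r2:Mul1,r3:1,r4:6
  c3: issue SUB r0<-Add2  regs: r0:Add2,r1:1,r2:Mul1,r3:1,r4:6
  c4: issue MUL r2<-Mul2  regs: r0:Add2,r1:1,r2:Mul2,r3:1,r4:6
  c5: CDB Mul1=1; stall  regs: r0:Add2,r1:1,r2:Mul2,r3:1,r4:6
  c6: stall  regs: r0:Add2,r1:1,r2:Mul2,r3:1,r4:6
  c7: stall  regs: r0:Add2,r1:1,r2:Mul2,r3:1,r4:6
  c8: CDB Add1=0; issue SUB r0<-Add1  regs: r0:Add1,r1:1,r2:Mul2,r3:1,r4:6
  c9: CDB Add2=0; issue ADD r4<-Add2  regs: r0:Add1,r1:1,r2:Mul2,r3:1,r4:Add2
  c10: CDB Mul2=1  regs: r0:Add1,r1:1,r2:1,r3:1,r4:Add2
  c11: -  regs: r0:Add1,r1:1,r2:1,r3:1,r4:Add2
  c12: -  regs: r0:Add1,r1:1,r2:1,r3:1,r4:Add2
  c13: CDB Add1=0  regs: r0:0,r1:1,r2:1,r3:1,r4:Add2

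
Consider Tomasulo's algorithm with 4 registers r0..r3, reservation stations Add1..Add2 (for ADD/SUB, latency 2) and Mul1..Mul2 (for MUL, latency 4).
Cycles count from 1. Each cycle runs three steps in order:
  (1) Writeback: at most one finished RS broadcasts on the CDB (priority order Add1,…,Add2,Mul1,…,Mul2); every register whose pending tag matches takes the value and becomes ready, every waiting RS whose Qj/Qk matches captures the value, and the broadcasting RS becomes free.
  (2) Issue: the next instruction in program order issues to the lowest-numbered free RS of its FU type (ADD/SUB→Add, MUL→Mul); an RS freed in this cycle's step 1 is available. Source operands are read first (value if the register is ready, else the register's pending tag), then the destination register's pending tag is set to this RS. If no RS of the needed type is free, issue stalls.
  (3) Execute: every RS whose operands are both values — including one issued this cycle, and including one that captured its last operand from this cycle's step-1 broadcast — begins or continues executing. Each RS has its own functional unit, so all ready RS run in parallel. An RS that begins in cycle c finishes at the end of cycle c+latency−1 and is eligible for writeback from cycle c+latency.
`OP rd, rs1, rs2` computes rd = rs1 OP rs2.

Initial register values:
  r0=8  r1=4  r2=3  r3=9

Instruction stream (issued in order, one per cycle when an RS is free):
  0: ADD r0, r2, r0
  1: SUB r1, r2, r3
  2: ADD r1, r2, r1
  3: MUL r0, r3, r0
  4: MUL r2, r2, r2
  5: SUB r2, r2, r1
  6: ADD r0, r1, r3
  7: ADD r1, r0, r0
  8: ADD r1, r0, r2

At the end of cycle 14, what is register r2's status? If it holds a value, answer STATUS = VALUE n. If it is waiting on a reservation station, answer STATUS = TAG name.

  c1: issue ADD r0<-Add1  regs: r0:Add1,r1:4,r2:3,r3:9
  c2: issue SUB r1<-Add2  regs: r0:Add1,r1:Add2,r2:3,r3:9
  c3: CDB Add1=11; issue ADD r1<-Add1  regs: r0:11,r1:Add1,r2:3,r3:9
  c4: CDB Add2=-6; issue MUL r0<-Mul1  regs: r0:Mul1,r1:Add1,r2:3,r3:9
  c5: issue MUL r2<-Mul2  regs: r0:Mul1,r1:Add1,r2:Mul2,r3:9
  c6: CDB Add1=-3; issue SUB r2<-Add1  regs: r0:Mul1,r1:-3,r2:Add1,r3:9
  c7: issue ADD r0<-Add2  regs: r0:Add2,r1:-3,r2:Add1,r3:9
  c8: CDB Mul1=99; stall  regs: r0:Add2,r1:-3,r2:Add1,r3:9
  c9: CDB Add2=6; issue ADD r1<-Add2  regs: r0:6,r1:Add2,r2:Add1,r3:9
  c10: CDB Mul2=9; stall  regs: r0:6,r1:Add2,r2:Add1,r3:9
  c11: CDB Add2=12; issue ADD r1<-Add2  regs: r0:6,r1:Add2,r2:Add1,r3:9
  c12: CDB Add1=12  regs: r0:6,r1:Add2,r2:12,r3:9
  c13: -  regs: r0:6,r1:Add2,r2:12,r3:9
  c14: CDB Add2=18  regs: r0:6,r1:18,r2:12,r3:9

STATUS = VALUE 12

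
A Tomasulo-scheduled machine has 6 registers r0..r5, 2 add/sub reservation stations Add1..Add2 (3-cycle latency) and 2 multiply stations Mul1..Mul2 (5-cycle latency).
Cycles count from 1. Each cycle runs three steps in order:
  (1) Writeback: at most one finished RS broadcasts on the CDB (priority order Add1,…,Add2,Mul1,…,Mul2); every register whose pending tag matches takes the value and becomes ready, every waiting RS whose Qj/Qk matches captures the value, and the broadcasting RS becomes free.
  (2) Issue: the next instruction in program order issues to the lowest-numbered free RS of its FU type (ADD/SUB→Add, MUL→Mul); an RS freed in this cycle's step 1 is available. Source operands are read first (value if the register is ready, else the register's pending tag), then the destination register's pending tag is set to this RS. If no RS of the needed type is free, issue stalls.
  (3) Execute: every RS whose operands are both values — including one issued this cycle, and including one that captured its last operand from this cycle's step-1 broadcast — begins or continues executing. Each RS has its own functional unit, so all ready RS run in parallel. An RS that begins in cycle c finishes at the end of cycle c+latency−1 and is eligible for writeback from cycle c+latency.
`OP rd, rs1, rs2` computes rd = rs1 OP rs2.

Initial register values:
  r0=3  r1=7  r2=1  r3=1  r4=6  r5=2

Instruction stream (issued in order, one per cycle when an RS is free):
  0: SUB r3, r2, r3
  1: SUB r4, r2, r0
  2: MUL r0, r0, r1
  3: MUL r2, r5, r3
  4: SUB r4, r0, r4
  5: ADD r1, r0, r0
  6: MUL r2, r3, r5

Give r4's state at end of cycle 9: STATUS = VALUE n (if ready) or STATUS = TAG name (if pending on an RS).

cycle 1: issue SUB r3<-Add1 // r0:3,r1:7,r2:1,r3:Add1,r4:6,r5:2
cycle 2: issue SUB r4<-Add2 // r0:3,r1:7,r2:1,r3:Add1,r4:Add2,r5:2
cycle 3: issue MUL r0<-Mul1 // r0:Mul1,r1:7,r2:1,r3:Add1,r4:Add2,r5:2
cycle 4: CDB Add1=0; issue MUL r2<-Mul2 // r0:Mul1,r1:7,r2:Mul2,r3:0,r4:Add2,r5:2
cycle 5: CDB Add2=-2; issue SUB r4<-Add1 // r0:Mul1,r1:7,r2:Mul2,r3:0,r4:Add1,r5:2
cycle 6: issue ADD r1<-Add2 // r0:Mul1,r1:Add2,r2:Mul2,r3:0,r4:Add1,r5:2
cycle 7: stall // r0:Mul1,r1:Add2,r2:Mul2,r3:0,r4:Add1,r5:2
cycle 8: CDB Mul1=21; issue MUL r2<-Mul1 // r0:21,r1:Add2,r2:Mul1,r3:0,r4:Add1,r5:2
cycle 9: CDB Mul2=0 // r0:21,r1:Add2,r2:Mul1,r3:0,r4:Add1,r5:2

STATUS = TAG Add1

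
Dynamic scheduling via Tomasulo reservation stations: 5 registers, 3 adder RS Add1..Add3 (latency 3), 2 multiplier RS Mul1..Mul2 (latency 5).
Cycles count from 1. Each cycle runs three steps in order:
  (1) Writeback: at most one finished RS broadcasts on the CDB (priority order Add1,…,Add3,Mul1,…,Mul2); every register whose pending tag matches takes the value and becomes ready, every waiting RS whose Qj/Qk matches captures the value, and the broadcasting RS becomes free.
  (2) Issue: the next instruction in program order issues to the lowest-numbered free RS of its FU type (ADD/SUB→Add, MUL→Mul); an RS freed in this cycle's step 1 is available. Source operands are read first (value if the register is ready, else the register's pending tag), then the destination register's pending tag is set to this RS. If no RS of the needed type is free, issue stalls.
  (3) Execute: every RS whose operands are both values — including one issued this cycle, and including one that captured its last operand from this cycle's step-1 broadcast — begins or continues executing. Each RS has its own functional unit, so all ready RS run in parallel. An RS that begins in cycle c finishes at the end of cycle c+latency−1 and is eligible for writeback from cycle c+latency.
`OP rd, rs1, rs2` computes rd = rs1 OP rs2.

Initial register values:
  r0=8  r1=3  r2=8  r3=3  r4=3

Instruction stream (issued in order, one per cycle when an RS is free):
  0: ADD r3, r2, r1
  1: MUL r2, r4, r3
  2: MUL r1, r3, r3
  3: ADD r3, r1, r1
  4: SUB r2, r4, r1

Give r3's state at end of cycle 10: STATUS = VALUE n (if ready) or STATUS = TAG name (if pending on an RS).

c1: issue ADD r3<-Add1 | r0:8,r1:3,r2:8,r3:Add1,r4:3
c2: issue MUL r2<-Mul1 | r0:8,r1:3,r2:Mul1,r3:Add1,r4:3
c3: issue MUL r1<-Mul2 | r0:8,r1:Mul2,r2:Mul1,r3:Add1,r4:3
c4: CDB Add1=11; issue ADD r3<-Add1 | r0:8,r1:Mul2,r2:Mul1,r3:Add1,r4:3
c5: issue SUB r2<-Add2 | r0:8,r1:Mul2,r2:Add2,r3:Add1,r4:3
c6: - | r0:8,r1:Mul2,r2:Add2,r3:Add1,r4:3
c7: - | r0:8,r1:Mul2,r2:Add2,r3:Add1,r4:3
c8: - | r0:8,r1:Mul2,r2:Add2,r3:Add1,r4:3
c9: CDB Mul1=33 | r0:8,r1:Mul2,r2:Add2,r3:Add1,r4:3
c10: CDB Mul2=121 | r0:8,r1:121,r2:Add2,r3:Add1,r4:3

STATUS = TAG Add1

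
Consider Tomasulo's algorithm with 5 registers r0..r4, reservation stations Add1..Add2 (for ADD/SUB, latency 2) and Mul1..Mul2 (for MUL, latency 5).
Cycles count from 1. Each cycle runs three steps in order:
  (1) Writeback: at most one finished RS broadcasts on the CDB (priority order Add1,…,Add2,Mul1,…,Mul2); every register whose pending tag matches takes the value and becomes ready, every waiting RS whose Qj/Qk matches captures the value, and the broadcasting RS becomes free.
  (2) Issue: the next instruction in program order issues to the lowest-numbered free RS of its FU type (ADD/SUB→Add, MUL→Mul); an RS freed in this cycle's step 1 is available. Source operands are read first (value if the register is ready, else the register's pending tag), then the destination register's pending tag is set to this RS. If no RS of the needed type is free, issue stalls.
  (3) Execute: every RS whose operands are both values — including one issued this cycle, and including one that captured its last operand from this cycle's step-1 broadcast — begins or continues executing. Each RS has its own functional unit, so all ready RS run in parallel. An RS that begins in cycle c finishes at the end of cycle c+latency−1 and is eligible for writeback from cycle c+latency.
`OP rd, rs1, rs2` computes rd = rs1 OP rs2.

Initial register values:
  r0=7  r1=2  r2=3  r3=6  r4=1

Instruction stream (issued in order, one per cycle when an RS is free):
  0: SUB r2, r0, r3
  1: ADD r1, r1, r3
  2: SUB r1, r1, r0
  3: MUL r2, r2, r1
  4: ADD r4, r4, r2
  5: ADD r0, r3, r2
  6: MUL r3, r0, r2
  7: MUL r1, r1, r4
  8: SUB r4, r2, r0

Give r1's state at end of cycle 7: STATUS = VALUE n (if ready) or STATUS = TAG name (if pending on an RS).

c1: issue SUB r2<-Add1 | r0:7,r1:2,r2:Add1,r3:6,r4:1
c2: issue ADD r1<-Add2 | r0:7,r1:Add2,r2:Add1,r3:6,r4:1
c3: CDB Add1=1; issue SUB r1<-Add1 | r0:7,r1:Add1,r2:1,r3:6,r4:1
c4: CDB Add2=8; issue MUL r2<-Mul1 | r0:7,r1:Add1,r2:Mul1,r3:6,r4:1
c5: issue ADD r4<-Add2 | r0:7,r1:Add1,r2:Mul1,r3:6,r4:Add2
c6: CDB Add1=1; issue ADD r0<-Add1 | r0:Add1,r1:1,r2:Mul1,r3:6,r4:Add2
c7: issue MUL r3<-Mul2 | r0:Add1,r1:1,r2:Mul1,r3:Mul2,r4:Add2

STATUS = VALUE 1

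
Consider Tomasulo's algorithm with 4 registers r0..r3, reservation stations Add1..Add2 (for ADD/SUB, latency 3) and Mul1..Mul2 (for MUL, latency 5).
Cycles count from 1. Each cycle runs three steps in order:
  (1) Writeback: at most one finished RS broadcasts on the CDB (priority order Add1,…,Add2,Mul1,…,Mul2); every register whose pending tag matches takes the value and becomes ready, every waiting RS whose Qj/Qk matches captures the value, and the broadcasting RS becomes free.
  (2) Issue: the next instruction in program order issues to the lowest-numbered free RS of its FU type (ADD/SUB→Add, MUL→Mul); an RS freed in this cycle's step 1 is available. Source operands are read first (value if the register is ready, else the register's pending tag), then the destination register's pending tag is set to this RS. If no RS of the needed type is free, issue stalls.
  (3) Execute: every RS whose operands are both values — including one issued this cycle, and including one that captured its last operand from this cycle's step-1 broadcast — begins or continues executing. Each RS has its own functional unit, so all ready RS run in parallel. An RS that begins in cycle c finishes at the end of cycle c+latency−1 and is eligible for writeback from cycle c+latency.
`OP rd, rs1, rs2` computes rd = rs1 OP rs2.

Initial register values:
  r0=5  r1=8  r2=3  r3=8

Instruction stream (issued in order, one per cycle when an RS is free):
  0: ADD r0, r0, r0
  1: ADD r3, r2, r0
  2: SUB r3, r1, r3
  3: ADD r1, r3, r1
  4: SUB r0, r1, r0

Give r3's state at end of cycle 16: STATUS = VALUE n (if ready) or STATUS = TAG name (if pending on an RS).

STATUS = VALUE -5

cycle 1: issue ADD r0<-Add1 // r0:Add1,r1:8,r2:3,r3:8
cycle 2: issue ADD r3<-Add2 // r0:Add1,r1:8,r2:3,r3:Add2
cycle 3: stall // r0:Add1,r1:8,r2:3,r3:Add2
cycle 4: CDB Add1=10; issue SUB r3<-Add1 // r0:10,r1:8,r2:3,r3:Add1
cycle 5: stall // r0:10,r1:8,r2:3,r3:Add1
cycle 6: stall // r0:10,r1:8,r2:3,r3:Add1
cycle 7: CDB Add2=13; issue ADD r1<-Add2 // r0:10,r1:Add2,r2:3,r3:Add1
cycle 8: stall // r0:10,r1:Add2,r2:3,r3:Add1
cycle 9: stall // r0:10,r1:Add2,r2:3,r3:Add1
cycle 10: CDB Add1=-5; issue SUB r0<-Add1 // r0:Add1,r1:Add2,r2:3,r3:-5
cycle 11: - // r0:Add1,r1:Add2,r2:3,r3:-5
cycle 12: - // r0:Add1,r1:Add2,r2:3,r3:-5
cycle 13: CDB Add2=3 // r0:Add1,r1:3,r2:3,r3:-5
cycle 14: - // r0:Add1,r1:3,r2:3,r3:-5
cycle 15: - // r0:Add1,r1:3,r2:3,r3:-5
cycle 16: CDB Add1=-7 // r0:-7,r1:3,r2:3,r3:-5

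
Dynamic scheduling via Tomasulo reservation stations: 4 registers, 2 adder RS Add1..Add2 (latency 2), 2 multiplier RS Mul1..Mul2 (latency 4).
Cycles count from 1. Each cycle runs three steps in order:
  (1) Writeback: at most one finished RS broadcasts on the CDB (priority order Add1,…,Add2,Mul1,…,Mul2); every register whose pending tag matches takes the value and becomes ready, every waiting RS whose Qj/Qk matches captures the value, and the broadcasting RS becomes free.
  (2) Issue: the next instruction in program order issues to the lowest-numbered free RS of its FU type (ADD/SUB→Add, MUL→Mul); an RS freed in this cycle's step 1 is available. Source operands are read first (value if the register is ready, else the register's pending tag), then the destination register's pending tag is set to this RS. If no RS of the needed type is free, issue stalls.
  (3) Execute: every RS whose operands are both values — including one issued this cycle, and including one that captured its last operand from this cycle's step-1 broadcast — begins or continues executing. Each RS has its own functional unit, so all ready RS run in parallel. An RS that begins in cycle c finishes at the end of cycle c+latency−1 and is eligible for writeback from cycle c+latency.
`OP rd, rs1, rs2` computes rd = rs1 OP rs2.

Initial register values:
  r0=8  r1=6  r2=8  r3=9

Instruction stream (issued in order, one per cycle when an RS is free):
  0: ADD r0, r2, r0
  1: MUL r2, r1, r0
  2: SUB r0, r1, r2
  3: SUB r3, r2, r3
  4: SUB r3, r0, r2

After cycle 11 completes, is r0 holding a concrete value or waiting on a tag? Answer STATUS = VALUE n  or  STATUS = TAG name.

c1: issue ADD r0<-Add1 | r0:Add1,r1:6,r2:8,r3:9
c2: issue MUL r2<-Mul1 | r0:Add1,r1:6,r2:Mul1,r3:9
c3: CDB Add1=16; issue SUB r0<-Add1 | r0:Add1,r1:6,r2:Mul1,r3:9
c4: issue SUB r3<-Add2 | r0:Add1,r1:6,r2:Mul1,r3:Add2
c5: stall | r0:Add1,r1:6,r2:Mul1,r3:Add2
c6: stall | r0:Add1,r1:6,r2:Mul1,r3:Add2
c7: CDB Mul1=96; stall | r0:Add1,r1:6,r2:96,r3:Add2
c8: stall | r0:Add1,r1:6,r2:96,r3:Add2
c9: CDB Add1=-90; issue SUB r3<-Add1 | r0:-90,r1:6,r2:96,r3:Add1
c10: CDB Add2=87 | r0:-90,r1:6,r2:96,r3:Add1
c11: CDB Add1=-186 | r0:-90,r1:6,r2:96,r3:-186

STATUS = VALUE -90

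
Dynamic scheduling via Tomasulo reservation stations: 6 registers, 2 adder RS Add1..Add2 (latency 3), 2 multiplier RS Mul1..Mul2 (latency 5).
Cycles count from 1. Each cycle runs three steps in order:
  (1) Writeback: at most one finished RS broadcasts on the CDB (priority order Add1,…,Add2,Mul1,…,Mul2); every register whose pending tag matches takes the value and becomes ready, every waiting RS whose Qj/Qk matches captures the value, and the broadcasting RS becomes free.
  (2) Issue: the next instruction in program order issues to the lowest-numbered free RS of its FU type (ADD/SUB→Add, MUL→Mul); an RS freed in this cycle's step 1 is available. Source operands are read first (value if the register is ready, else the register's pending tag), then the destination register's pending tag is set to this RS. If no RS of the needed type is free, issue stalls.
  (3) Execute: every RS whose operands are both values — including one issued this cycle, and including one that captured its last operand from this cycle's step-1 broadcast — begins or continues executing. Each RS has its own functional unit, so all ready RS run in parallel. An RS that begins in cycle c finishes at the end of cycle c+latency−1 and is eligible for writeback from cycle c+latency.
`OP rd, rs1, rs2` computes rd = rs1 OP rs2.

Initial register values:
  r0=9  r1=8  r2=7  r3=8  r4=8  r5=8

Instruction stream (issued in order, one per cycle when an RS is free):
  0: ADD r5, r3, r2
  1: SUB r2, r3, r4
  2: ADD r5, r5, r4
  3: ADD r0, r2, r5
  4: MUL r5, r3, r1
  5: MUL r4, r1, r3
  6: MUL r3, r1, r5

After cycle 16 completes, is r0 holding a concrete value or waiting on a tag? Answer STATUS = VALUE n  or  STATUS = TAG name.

STATUS = VALUE 23

c1: issue ADD r5<-Add1 | r0:9,r1:8,r2:7,r3:8,r4:8,r5:Add1
c2: issue SUB r2<-Add2 | r0:9,r1:8,r2:Add2,r3:8,r4:8,r5:Add1
c3: stall | r0:9,r1:8,r2:Add2,r3:8,r4:8,r5:Add1
c4: CDB Add1=15; issue ADD r5<-Add1 | r0:9,r1:8,r2:Add2,r3:8,r4:8,r5:Add1
c5: CDB Add2=0; issue ADD r0<-Add2 | r0:Add2,r1:8,r2:0,r3:8,r4:8,r5:Add1
c6: issue MUL r5<-Mul1 | r0:Add2,r1:8,r2:0,r3:8,r4:8,r5:Mul1
c7: CDB Add1=23; issue MUL r4<-Mul2 | r0:Add2,r1:8,r2:0,r3:8,r4:Mul2,r5:Mul1
c8: stall | r0:Add2,r1:8,r2:0,r3:8,r4:Mul2,r5:Mul1
c9: stall | r0:Add2,r1:8,r2:0,r3:8,r4:Mul2,r5:Mul1
c10: CDB Add2=23; stall | r0:23,r1:8,r2:0,r3:8,r4:Mul2,r5:Mul1
c11: CDB Mul1=64; issue MUL r3<-Mul1 | r0:23,r1:8,r2:0,r3:Mul1,r4:Mul2,r5:64
c12: CDB Mul2=64 | r0:23,r1:8,r2:0,r3:Mul1,r4:64,r5:64
c13: - | r0:23,r1:8,r2:0,r3:Mul1,r4:64,r5:64
c14: - | r0:23,r1:8,r2:0,r3:Mul1,r4:64,r5:64
c15: - | r0:23,r1:8,r2:0,r3:Mul1,r4:64,r5:64
c16: CDB Mul1=512 | r0:23,r1:8,r2:0,r3:512,r4:64,r5:64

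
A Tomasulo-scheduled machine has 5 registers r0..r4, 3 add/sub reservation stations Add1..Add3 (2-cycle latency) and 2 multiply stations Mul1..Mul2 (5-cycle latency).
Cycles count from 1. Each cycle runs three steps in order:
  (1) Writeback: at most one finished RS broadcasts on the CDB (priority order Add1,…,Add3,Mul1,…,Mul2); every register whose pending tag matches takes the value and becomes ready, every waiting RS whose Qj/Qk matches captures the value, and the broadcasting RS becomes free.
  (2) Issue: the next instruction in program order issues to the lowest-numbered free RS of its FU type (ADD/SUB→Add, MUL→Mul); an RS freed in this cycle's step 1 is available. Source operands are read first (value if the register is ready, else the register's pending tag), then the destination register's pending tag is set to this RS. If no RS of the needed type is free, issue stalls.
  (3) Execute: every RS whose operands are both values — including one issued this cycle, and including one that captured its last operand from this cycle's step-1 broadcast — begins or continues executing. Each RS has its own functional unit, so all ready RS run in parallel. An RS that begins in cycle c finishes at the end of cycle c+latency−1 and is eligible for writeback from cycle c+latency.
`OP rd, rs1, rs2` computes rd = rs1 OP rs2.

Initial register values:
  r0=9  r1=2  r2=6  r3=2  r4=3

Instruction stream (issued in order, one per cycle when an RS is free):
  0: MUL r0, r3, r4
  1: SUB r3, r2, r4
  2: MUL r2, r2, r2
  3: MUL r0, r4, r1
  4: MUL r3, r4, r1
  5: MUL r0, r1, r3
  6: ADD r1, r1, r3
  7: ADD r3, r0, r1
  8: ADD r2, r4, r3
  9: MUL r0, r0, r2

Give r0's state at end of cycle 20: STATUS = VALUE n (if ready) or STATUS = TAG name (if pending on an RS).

cycle 1: issue MUL r0<-Mul1 // r0:Mul1,r1:2,r2:6,r3:2,r4:3
cycle 2: issue SUB r3<-Add1 // r0:Mul1,r1:2,r2:6,r3:Add1,r4:3
cycle 3: issue MUL r2<-Mul2 // r0:Mul1,r1:2,r2:Mul2,r3:Add1,r4:3
cycle 4: CDB Add1=3; stall // r0:Mul1,r1:2,r2:Mul2,r3:3,r4:3
cycle 5: stall // r0:Mul1,r1:2,r2:Mul2,r3:3,r4:3
cycle 6: CDB Mul1=6; issue MUL r0<-Mul1 // r0:Mul1,r1:2,r2:Mul2,r3:3,r4:3
cycle 7: stall // r0:Mul1,r1:2,r2:Mul2,r3:3,r4:3
cycle 8: CDB Mul2=36; issue MUL r3<-Mul2 // r0:Mul1,r1:2,r2:36,r3:Mul2,r4:3
cycle 9: stall // r0:Mul1,r1:2,r2:36,r3:Mul2,r4:3
cycle 10: stall // r0:Mul1,r1:2,r2:36,r3:Mul2,r4:3
cycle 11: CDB Mul1=6; issue MUL r0<-Mul1 // r0:Mul1,r1:2,r2:36,r3:Mul2,r4:3
cycle 12: issue ADD r1<-Add1 // r0:Mul1,r1:Add1,r2:36,r3:Mul2,r4:3
cycle 13: CDB Mul2=6; issue ADD r3<-Add2 // r0:Mul1,r1:Add1,r2:36,r3:Add2,r4:3
cycle 14: issue ADD r2<-Add3 // r0:Mul1,r1:Add1,r2:Add3,r3:Add2,r4:3
cycle 15: CDB Add1=8; issue MUL r0<-Mul2 // r0:Mul2,r1:8,r2:Add3,r3:Add2,r4:3
cycle 16: - // r0:Mul2,r1:8,r2:Add3,r3:Add2,r4:3
cycle 17: - // r0:Mul2,r1:8,r2:Add3,r3:Add2,r4:3
cycle 18: CDB Mul1=12 // r0:Mul2,r1:8,r2:Add3,r3:Add2,r4:3
cycle 19: - // r0:Mul2,r1:8,r2:Add3,r3:Add2,r4:3
cycle 20: CDB Add2=20 // r0:Mul2,r1:8,r2:Add3,r3:20,r4:3

STATUS = TAG Mul2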